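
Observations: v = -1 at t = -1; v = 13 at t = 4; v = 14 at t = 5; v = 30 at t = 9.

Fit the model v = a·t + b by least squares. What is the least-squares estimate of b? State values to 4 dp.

b = 1.0197

The normal equations are: 123·a + 17·b = 393;  17·a + 4·b = 56.
(Σt·t = 123, Σt = 17, Σ1 = 4, Σt·v = 393, Σv = 56.)
Eliminating b: 4·(row 1) − 17·(row 2) gives 203·a = 4·393 − 17·56 = 620, so a = 620/203.
Then b = (56 − 17·(620/203))/4 = 207/203.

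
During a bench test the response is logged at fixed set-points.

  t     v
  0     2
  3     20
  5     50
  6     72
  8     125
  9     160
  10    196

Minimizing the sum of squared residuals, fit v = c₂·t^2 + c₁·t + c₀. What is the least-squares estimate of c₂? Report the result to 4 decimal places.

c₂ = 1.9501

The normal system XᵀX·[c₂, c₁, c₀]ᵀ = Xᵀv is [[22659, 2609, 315]; [2609, 315, 41]; [315, 41, 7]]·[c₂, c₁, c₀]ᵀ = [44582, 5142, 625]ᵀ.
Inverting the 3×3 Gram matrix, [c₂, c₁, c₀]ᵀ = [43847/22484, -185/1606, 4505/2044]ᵀ.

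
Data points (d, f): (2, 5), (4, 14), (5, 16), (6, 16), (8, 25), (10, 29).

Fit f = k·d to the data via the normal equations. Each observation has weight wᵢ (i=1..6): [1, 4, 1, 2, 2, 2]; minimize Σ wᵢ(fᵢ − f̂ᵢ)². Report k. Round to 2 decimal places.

k = 3.01

Compute the Gram sums: Σwᵢ·d·d = 493.
Moment sums: Σwᵢ·d·f = 1486.
Normal equations: [[493]]·[k]ᵀ = [1486]ᵀ.
k = 1486/493 = 3.0142.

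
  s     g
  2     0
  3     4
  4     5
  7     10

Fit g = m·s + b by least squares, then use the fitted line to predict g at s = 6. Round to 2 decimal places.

ĝ = 8.46

From the data, Σs·s = 78, Σs = 16, Σ1 = 4.
Moment sums: Σs·g = 102, Σg = 19.
So MᵀM·[m, b]ᵀ = Mᵀg: [[78, 16]; [16, 4]]·[m, b]ᵀ = [102, 19]ᵀ.
Δ = 78·4 − 16² = 56.
m = (102·4 − 16·19)/56 = 13/7; b = (78·19 − 16·102)/56 = -75/28.
At s = 6: ĝ = (13/7)·(6) + (-75/28)·(1) = 237/28.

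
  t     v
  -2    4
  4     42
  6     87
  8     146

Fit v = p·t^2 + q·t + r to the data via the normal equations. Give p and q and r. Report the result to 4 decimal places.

p = 1.9565, q = 2.4862, r = 1.1105

With design matrix A, AᵀA = [[5664, 784, 120]; [784, 120, 16]; [120, 16, 4]] and Aᵀv = [13164, 1850, 279]ᵀ.
Inverting the 3×3 Gram matrix, [p, q, r]ᵀ = [2833/1448, 450/181, 201/181]ᵀ.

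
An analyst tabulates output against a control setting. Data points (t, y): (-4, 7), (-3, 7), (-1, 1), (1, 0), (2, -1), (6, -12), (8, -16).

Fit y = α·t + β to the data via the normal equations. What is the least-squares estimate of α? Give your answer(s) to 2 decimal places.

Compute the Gram sums: Σt·t = 131, Σt = 9, Σ1 = 7.
Moment sums: Σt·y = -252, Σy = -14.
XᵀX·[α, β]ᵀ = Xᵀy becomes [[131, 9]; [9, 7]]·[α, β]ᵀ = [-252, -14]ᵀ.
det = 131·7 − 9² = 836.
α = ((-252)·7 − 9·(-14))/836 = -819/418; β = (131·(-14) − 9·(-252))/836 = 217/418.

α = -1.96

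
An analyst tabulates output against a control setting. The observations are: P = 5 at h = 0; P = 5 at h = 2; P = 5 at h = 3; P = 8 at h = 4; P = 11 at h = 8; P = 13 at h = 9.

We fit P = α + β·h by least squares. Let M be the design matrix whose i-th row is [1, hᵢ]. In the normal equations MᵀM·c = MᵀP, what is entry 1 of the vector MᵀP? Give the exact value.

Entry 1 ↔ basis 1, so (MᵀP)_{1} = Σᵢ Pᵢ = (1)·(5) + (1)·(5) + (1)·(5) + (1)·(8) + (1)·(11) + (1)·(13) = 47.

47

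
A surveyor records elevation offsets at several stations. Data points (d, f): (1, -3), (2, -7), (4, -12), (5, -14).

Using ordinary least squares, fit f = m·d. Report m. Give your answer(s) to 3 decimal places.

The normal equations are: 46·m = -135.
(Σd·d = 46, Σd·f = -135.)
m = (-135)/46 = -2.93478.

m = -2.935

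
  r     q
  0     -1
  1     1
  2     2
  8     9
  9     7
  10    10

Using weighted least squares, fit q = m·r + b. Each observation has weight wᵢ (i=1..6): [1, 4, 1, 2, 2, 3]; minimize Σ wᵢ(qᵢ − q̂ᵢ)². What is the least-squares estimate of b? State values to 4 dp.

The normal equations are: 598·m + 70·b = 578;  70·m + 13·b = 67.
det = 598·13 − 70² = 2874.
m = (578·13 − 70·67)/2874 = 1412/1437; b = (598·67 − 70·578)/2874 = -197/1437.

b = -0.1371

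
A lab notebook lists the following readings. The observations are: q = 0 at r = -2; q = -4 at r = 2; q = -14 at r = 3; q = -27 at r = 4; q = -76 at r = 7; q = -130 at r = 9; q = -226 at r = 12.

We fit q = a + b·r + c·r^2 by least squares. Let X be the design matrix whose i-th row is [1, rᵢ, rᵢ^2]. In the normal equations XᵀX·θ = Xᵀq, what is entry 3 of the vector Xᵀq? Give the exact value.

-47372

Entry 3 ↔ basis r^2, so (Xᵀq)_{3} = Σᵢ (r^2)·qᵢ = (4)·(0) + (4)·(-4) + (9)·(-14) + (16)·(-27) + (49)·(-76) + (81)·(-130) + (144)·(-226) = -47372.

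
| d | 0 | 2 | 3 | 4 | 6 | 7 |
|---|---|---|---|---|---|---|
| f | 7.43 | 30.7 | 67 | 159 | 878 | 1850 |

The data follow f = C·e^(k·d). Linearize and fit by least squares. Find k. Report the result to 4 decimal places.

Let Y = ln f. Fitting Y = k·d + ln C by least squares:
XᵀX = [[114.0000, 22.0000]; [22.0000, 6]], rhs = [133.0647, 29.0040]ᵀ  (here Σd = 22.0000, Σ(d)² = 114.0000, Σln f = 29.0040, Σd·ln f = 133.0647).
Slope k = (n·Σd·ln f − Σd·Σln f)/(n·Σ(d)² − (Σd)²) = (6·133.0647 − 22.0000·29.0040)/200.0000 = 0.80150; ln C = (Σln f − k·Σd)/n = 1.89515.

k = 0.8015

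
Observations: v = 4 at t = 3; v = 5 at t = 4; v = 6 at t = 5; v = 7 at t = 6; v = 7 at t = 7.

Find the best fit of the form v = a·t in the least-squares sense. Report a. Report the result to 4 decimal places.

Sums needed: Σt·t = 135.
Right-hand side: Σt·v = 153.
Hence a = 153 / 135 ≈ 1.13333.

a = 1.1333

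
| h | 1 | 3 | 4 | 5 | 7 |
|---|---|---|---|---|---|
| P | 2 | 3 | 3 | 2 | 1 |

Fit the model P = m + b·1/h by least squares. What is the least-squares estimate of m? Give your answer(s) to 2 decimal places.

Setting ∂/∂m … = 0 gives: 5·m + (809/420)·b = 11;  (809/420)·m + (217681/176400)·b = 601/140.
Δ = 5·(217681/176400) − (809/420)² = 108481/44100.
m = (11·(217681/176400) − (809/420)·(601/140))/(108481/44100) = 233966/108481; b = (5·(601/140) − (809/420)·11)/(108481/44100) = 12180/108481.

m = 2.16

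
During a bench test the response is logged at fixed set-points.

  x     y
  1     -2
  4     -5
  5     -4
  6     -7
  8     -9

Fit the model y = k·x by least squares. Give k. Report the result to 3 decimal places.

The normal equations are: 142·k = -156.
(Σx·x = 142, Σx·y = -156.)
Hence k = -156 / 142 ≈ -1.09859.

k = -1.099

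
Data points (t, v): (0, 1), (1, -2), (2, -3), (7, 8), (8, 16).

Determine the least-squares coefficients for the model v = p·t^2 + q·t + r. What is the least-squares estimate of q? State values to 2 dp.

Sums needed: Σt^2·t^2 = 6514, Σt^2·t = 864, Σt^2 = 118, Σt·t = 118, Σt = 18, Σ1 = 5.
For Xᵀv: Σt^2·v = 1402, Σt·v = 176, Σv = 20.
Normal equations: [[6514, 864, 118]; [864, 118, 18]; [118, 18, 5]]·[p, q, r]ᵀ = [1402, 176, 20]ᵀ.
Solving the 3×3 system (Gaussian elimination) gives p = 4749/6871, q = -25774/6871, r = 8194/6871.

q = -3.75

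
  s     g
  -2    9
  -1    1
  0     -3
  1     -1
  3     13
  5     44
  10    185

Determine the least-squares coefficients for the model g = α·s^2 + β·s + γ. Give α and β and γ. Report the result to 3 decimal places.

Compute the Gram sums: Σs^2·s^2 = 10724, Σs^2·s = 1144, Σs^2 = 140, Σs·s = 140, Σs = 16, Σ1 = 7.
And Σs^2·g = 19753, Σs·g = 2089, Σg = 248.
Inverting the 3×3 Gram matrix, [α, β, γ]ᵀ = [482603/246036, -31993/35148, -35289/20503]ᵀ.

α = 1.962, β = -0.910, γ = -1.721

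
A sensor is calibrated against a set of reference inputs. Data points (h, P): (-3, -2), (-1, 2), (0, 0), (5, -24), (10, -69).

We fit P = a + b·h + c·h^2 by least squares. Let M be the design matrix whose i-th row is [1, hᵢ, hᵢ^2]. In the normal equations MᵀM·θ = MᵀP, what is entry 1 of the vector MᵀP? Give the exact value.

Entry 1 ↔ basis 1, so (MᵀP)_{1} = Σᵢ Pᵢ = (1)·(-2) + (1)·(2) + (1)·(0) + (1)·(-24) + (1)·(-69) = -93.

-93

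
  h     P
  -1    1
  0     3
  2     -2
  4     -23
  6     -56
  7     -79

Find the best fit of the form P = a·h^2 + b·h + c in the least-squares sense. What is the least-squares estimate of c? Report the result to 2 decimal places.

c = 3.30

From the data, Σh^2·h^2 = 3970, Σh^2·h = 630, Σh^2 = 106, Σh·h = 106, Σh = 18, Σ1 = 6.
For AᵀP: Σh^2·P = -6262, Σh·P = -986, ΣP = -156.
AᵀA·[a, b, c]ᵀ = AᵀP becomes [[3970, 630, 106]; [630, 106, 18]; [106, 18, 6]]·[a, b, c]ᵀ = [-6262, -986, -156]ᵀ.
Solving the 3×3 system (Gaussian elimination) gives a = -597/338, b = 215/338, c = 557/169.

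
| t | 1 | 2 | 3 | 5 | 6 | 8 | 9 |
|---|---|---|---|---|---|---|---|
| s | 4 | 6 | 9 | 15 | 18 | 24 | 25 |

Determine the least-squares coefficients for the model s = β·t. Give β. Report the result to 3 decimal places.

Setting ∂/∂β … = 0 gives: 220·β = 643.
(Σt·t = 220, Σt·s = 643.)
β = 643/220 = 2.92273.

β = 2.923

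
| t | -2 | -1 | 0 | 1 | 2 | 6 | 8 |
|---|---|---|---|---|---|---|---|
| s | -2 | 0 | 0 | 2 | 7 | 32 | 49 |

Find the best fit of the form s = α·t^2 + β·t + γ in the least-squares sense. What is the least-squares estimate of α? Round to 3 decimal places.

α = 0.501

Normal-equation sums: Σt^2·t^2 = 5426, Σt^2·t = 728, Σt^2 = 110, Σt·t = 110, Σt = 14, Σ1 = 7.
Right-hand side: Σt^2·s = 4310, Σt·s = 604, Σs = 88.
Solving the 3×3 system (Gaussian elimination) gives α = 39553/78969, β = 167144/78969, γ = 12306/26323.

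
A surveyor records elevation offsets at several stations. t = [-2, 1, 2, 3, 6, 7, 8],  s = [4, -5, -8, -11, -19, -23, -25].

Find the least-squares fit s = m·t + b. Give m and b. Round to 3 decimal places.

m = -2.912, b = -2.029

Setting ∂/∂m … = 0 gives: 167·m + 25·b = -537;  25·m + 7·b = -87.
Eliminating b: 7·(row 1) − 25·(row 2) gives 544·m = 7·(-537) − 25·(-87) = -1584, so m = -99/34.
Then b = ((-87) − 25·(-99/34))/7 = -69/34.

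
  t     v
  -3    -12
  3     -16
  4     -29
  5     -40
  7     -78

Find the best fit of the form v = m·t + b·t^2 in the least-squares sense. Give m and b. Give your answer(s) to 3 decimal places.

m = -0.718, b = -1.497

From the data, Σt·t = 108, Σt·t^2 = 532, Σt^2·t^2 = 3444.
Moment sums: Σt·v = -874, Σt^2·v = -5538.
Δ = 108·3444 − 532² = 88928.
m = ((-874)·3444 − 532·(-5538))/88928 = -285/397; b = (108·(-5538) − 532·(-874))/88928 = -8321/5558.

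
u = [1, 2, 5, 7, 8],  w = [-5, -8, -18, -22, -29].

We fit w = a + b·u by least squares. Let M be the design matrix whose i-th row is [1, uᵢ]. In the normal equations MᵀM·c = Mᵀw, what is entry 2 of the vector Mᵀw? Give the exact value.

Entry 2 ↔ basis u, so (Mᵀw)_{2} = Σᵢ (u)·wᵢ = (1)·(-5) + (2)·(-8) + (5)·(-18) + (7)·(-22) + (8)·(-29) = -497.

-497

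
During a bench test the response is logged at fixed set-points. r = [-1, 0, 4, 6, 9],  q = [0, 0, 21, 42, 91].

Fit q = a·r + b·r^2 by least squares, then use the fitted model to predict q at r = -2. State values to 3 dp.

AᵀA·[a, b]ᵀ = Aᵀq reads: 134·a + 1008·b = 1155;  1008·a + 8114·b = 9219.
Eliminating b: 8114·(row 1) − 1008·(row 2) gives 71212·a = 8114·1155 − 1008·9219 = 78918, so a = 39459/35606.
Then b = (9219 − 1008·(39459/35606))/8114 = 35553/35606.
At r = -2: q̂ = (39459/35606)·(-2) + (35553/35606)·(4) = 31647/17803.

q̂ = 1.778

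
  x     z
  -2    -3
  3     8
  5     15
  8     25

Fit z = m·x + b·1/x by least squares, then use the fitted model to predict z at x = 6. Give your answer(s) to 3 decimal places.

Sums needed: Σx·x = 102, Σx·1/x = 4, Σ1/x·1/x = 6001/14400.
Right-hand side: Σx·z = 305, Σ1/x·z = 247/24.
Δ = 102·(6001/14400) − 4² = 63617/2400.
m = (305·(6001/14400) − 4·(247/24))/(63617/2400) = 1237505/381702; b = (102·(247/24) − 4·305)/(63617/2400) = -408600/63617.
At x = 6: ẑ = (1237505/381702)·(6) + (-408600/63617)·(1/6) = 1169405/63617.

ẑ = 18.382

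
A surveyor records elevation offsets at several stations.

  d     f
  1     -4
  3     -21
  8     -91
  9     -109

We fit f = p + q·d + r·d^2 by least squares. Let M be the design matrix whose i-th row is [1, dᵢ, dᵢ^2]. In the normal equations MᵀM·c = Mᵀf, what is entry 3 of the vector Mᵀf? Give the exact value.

Entry 3 ↔ basis d^2, so (Mᵀf)_{3} = Σᵢ (d^2)·fᵢ = (1)·(-4) + (9)·(-21) + (64)·(-91) + (81)·(-109) = -14846.

-14846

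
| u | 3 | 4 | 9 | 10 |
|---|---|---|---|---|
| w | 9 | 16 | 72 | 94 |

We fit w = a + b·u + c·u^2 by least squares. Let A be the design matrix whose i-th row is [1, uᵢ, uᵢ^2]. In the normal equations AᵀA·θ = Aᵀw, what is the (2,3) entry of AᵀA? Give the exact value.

Row 2 ↔ basis u, column 3 ↔ basis u^2, so (AᵀA)_{2,3} = Σᵢ (u)·(u^2) = (3)·(9) + (4)·(16) + (9)·(81) + (10)·(100) = 1820.

1820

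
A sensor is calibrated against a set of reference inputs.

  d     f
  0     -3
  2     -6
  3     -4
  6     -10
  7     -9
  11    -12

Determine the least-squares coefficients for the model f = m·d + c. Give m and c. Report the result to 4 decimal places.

Setting ∂/∂m … = 0 gives: 219·m + 29·c = -279;  29·m + 6·c = -44.
(Σd·d = 219, Σd = 29, Σ1 = 6, Σd·f = -279, Σf = -44.)
Eliminating c: 6·(row 1) − 29·(row 2) gives 473·m = 6·(-279) − 29·(-44) = -398, so m = -398/473.
Then c = ((-44) − 29·(-398/473))/6 = -1545/473.

m = -0.8414, c = -3.2664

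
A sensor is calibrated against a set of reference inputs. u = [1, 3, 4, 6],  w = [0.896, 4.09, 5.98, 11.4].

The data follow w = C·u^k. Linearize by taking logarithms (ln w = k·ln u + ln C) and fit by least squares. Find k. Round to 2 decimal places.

k = 1.41

Linearized form: ln w = k·ln u + ln C. From the 4 transformed points,
Sums: Σln u = 4.2767, Σ(ln u)² = 6.3392, Σln w = 5.5208, Σln u·ln w = 8.3872.
Normal system: [[6.3392, 4.2767]; [4.2767, 4]]·[k, ln C]ᵀ = [8.3872, 5.5208]ᵀ.
Δ = 6.3392·4 − (4.2767)² = 7.0668; k = (8.3872·4 − 4.2767·5.5208)/7.0668 = 1.40633, ln C = (6.3392·5.5208 − 4.2767·8.3872)/7.0668 = -0.12341.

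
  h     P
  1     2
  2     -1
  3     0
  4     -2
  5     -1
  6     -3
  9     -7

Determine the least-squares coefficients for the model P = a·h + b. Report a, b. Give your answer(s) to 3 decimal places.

Entries of AᵀA: Σh·h = 172, Σh = 30, Σ1 = 7.
Moment sums: Σh·P = -94, ΣP = -12.
So AᵀA·[a, b]ᵀ = AᵀP: [[172, 30]; [30, 7]]·[a, b]ᵀ = [-94, -12]ᵀ.
det = 172·7 − 30² = 304.
a = ((-94)·7 − 30·(-12))/304 = -149/152; b = (172·(-12) − 30·(-94))/304 = 189/76.

a = -0.980, b = 2.487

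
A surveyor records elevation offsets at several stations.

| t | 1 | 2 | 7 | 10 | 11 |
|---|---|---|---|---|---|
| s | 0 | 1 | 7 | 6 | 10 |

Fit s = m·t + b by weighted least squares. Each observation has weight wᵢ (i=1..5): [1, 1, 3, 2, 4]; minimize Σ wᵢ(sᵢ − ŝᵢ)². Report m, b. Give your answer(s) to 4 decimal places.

The normal equations are: 836·m + 88·b = 709;  88·m + 11·b = 74.
(Σwᵢ·t·t = 836, Σwᵢ·t = 88, Σwᵢ·1 = 11, Σwᵢ·t·s = 709, Σwᵢ·s = 74.)
Δ = 836·11 − 88² = 1452.
m = (709·11 − 88·74)/1452 = 39/44; b = (836·74 − 88·709)/1452 = -4/11.

m = 0.8864, b = -0.3636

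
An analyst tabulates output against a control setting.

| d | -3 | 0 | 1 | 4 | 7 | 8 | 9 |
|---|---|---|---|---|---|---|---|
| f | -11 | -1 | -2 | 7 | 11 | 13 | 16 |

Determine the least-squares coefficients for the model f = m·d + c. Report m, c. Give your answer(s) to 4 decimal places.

Compute the Gram sums: Σd·d = 220, Σd = 26, Σ1 = 7.
And Σd·f = 384, Σf = 33.
XᵀX·[m, c]ᵀ = Xᵀf becomes [[220, 26]; [26, 7]]·[m, c]ᵀ = [384, 33]ᵀ.
Determinant 220·7 − 26² = 864.
m = (384·7 − 26·33)/864 = 305/144; c = (220·33 − 26·384)/864 = -227/72.

m = 2.1181, c = -3.1528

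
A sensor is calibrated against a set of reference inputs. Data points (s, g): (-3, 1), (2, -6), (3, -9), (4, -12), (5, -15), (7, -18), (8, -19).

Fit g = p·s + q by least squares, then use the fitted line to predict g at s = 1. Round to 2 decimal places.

With design matrix A, AᵀA = [[176, 26]; [26, 7]] and Aᵀg = [-443, -78]ᵀ.
Eliminating q: 7·(row 1) − 26·(row 2) gives 556·p = 7·(-443) − 26·(-78) = -1073, so p = -1073/556.
Then q = ((-78) − 26·(-1073/556))/7 = -1105/278.
At s = 1: ĝ = (-1073/556)·(1) + (-1105/278)·(1) = -3283/556.

ĝ = -5.90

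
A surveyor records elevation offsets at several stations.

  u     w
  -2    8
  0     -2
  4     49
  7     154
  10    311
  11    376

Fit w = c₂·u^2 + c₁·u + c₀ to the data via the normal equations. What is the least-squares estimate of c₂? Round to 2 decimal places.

c₂ = 3.05

Forming XᵀX = [[27314, 2730, 290]; [2730, 290, 30]; [290, 30, 6]] and Xᵀw = [84958, 8504, 896]ᵀ gives XᵀX·[c₂, c₁, c₀]ᵀ = Xᵀw.
Inverting the 3×3 Gram matrix, [c₂, c₁, c₀]ᵀ = [51035/16742, 36518/41855, -3599/1522]ᵀ.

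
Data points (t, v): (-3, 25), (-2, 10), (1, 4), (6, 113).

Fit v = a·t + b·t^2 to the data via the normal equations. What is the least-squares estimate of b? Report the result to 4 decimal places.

b = 3.0079

With design matrix M, MᵀM = [[50, 182]; [182, 1394]] and Mᵀv = [587, 4337]ᵀ.
det = 50·1394 − 182² = 36576.
a = (587·1394 − 182·4337)/36576 = 201/254; b = (50·4337 − 182·587)/36576 = 382/127.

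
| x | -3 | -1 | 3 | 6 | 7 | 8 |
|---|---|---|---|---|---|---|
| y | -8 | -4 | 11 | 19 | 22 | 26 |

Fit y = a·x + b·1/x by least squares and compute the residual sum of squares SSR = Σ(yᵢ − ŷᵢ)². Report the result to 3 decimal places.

Compute the Gram sums: Σx·x = 168, Σx·1/x = 6, Σ1/x·1/x = 4033/3136.
And Σx·y = 537, Σ1/x·y = 557/28.
Normal equations: [[168, 6]; [6, 4033/3136]]·[a, b]ᵀ = [537, 557/28]ᵀ.
Eliminating b: (4033/3136)·(row 1) − 6·(row 2) gives (10083/56)·a = (4033/3136)·537 − 6·(557/28) = 1791417/3136, so a = 597139/188216.
Then b = ((557/28) − 6·(597139/188216))/(4033/3136) = 2240/3361.
Residuals: 982507/564648, -30285/188216, 711437/564648, -41455/282324, -8163/26888, 12603/23527; SSR = 948949/188216.

SSR = 5.042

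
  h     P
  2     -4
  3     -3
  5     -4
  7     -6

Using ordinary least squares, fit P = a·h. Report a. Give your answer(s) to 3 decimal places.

The normal system XᵀX·[a]ᵀ = XᵀP is [[87]]·[a]ᵀ = [-79]ᵀ.
Hence a = -79 / 87 ≈ -0.908046.

a = -0.908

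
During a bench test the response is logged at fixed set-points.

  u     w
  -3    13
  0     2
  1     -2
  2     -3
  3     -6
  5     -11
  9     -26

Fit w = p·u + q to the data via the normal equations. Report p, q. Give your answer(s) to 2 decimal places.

p = -3.12, q = 2.87

From the data, Σu·u = 129, Σu = 17, Σ1 = 7.
Moment sums: Σu·w = -354, Σw = -33.
AᵀA·[p, q]ᵀ = Aᵀw becomes [[129, 17]; [17, 7]]·[p, q]ᵀ = [-354, -33]ᵀ.
Eliminating q: 7·(row 1) − 17·(row 2) gives 614·p = 7·(-354) − 17·(-33) = -1917, so p = -1917/614.
Then q = ((-33) − 17·(-1917/614))/7 = 1761/614.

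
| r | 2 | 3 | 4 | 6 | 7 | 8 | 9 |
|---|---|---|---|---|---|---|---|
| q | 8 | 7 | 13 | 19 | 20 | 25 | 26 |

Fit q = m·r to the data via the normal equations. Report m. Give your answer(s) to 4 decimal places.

m = 3.0000

Forming XᵀX = [[259]] and Xᵀq = [777]ᵀ gives XᵀX·[m]ᵀ = Xᵀq.
m = 777/259 = 3.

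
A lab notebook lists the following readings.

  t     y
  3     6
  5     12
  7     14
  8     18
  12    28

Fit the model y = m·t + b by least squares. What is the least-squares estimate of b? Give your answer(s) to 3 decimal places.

b = -1.139

Normal-equation sums: Σt·t = 291, Σt = 35, Σ1 = 5.
And Σt·y = 656, Σy = 78.
So XᵀX·[m, b]ᵀ = Xᵀy: [[291, 35]; [35, 5]]·[m, b]ᵀ = [656, 78]ᵀ.
Eliminating b: 5·(row 1) − 35·(row 2) gives 230·m = 5·656 − 35·78 = 550, so m = 55/23.
Then b = (78 − 35·(55/23))/5 = -131/115.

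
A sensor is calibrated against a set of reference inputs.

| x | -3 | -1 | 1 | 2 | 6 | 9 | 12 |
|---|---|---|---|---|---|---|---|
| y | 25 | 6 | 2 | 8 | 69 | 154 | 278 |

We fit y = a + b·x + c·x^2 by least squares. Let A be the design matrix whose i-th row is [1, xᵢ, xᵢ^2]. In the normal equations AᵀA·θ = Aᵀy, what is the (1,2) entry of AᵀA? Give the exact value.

26

Row 1 ↔ basis 1, column 2 ↔ basis x, so (AᵀA)_{1,2} = Σᵢ x = (1)·(-3) + (1)·(-1) + (1)·(1) + (1)·(2) + (1)·(6) + (1)·(9) + (1)·(12) = 26.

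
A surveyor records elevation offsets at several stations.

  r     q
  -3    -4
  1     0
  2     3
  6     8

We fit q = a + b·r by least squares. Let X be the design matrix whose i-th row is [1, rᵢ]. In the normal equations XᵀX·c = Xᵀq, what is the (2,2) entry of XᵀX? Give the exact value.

Row 2 ↔ basis r, column 2 ↔ basis r, so (XᵀX)_{2,2} = Σᵢ (r)·(r) = (-3)·(-3) + (1)·(1) + (2)·(2) + (6)·(6) = 50.

50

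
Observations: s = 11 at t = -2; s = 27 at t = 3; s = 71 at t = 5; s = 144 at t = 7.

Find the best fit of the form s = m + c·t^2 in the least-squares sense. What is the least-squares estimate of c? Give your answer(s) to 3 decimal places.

Compute the Gram sums: Σ1 = 4, Σt^2 = 87, Σt^2·t^2 = 3123.
For Mᵀs: Σs = 253, Σt^2·s = 9118.
Eliminating c: 3123·(row 1) − 87·(row 2) gives 4923·m = 3123·253 − 87·9118 = -3147, so m = -1049/1641.
Then c = (9118 − 87·(-1049/1641))/3123 = 14461/4923.

c = 2.937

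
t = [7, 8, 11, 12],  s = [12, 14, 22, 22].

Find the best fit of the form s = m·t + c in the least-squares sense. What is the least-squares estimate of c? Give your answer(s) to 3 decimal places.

The normal equations are: 378·m + 38·c = 702;  38·m + 4·c = 70.
(Σt·t = 378, Σt = 38, Σ1 = 4, Σt·s = 702, Σs = 70.)
det = 378·4 − 38² = 68.
m = (702·4 − 38·70)/68 = 37/17; c = (378·70 − 38·702)/68 = -54/17.

c = -3.176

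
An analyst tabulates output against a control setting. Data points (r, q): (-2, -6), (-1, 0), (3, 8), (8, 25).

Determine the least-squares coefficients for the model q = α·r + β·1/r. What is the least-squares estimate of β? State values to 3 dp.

β = -2.826

Entries of XᵀX: Σr·r = 78, Σr·1/r = 4, Σ1/r·1/r = 793/576.
And Σr·q = 236, Σ1/r·q = 211/24.
Normal equations: [[78, 4]; [4, 793/576]]·[α, β]ᵀ = [236, 211/24]ᵀ.
Δ = 78·(793/576) − 4² = 8773/96.
α = (236·(793/576) − 4·(211/24))/(8773/96) = 83446/26319; β = (78·(211/24) − 4·236)/(8773/96) = -24792/8773.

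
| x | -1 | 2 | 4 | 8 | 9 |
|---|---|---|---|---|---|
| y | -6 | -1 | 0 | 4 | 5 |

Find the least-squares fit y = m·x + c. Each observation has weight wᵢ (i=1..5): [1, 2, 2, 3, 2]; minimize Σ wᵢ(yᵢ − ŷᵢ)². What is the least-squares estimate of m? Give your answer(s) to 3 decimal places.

Setting ∂/∂m … = 0 gives: 395·m + 53·c = 188;  53·m + 10·c = 14.
Determinant 395·10 − 53² = 1141.
m = (188·10 − 53·14)/1141 = 1138/1141; c = (395·14 − 53·188)/1141 = -4434/1141.

m = 0.997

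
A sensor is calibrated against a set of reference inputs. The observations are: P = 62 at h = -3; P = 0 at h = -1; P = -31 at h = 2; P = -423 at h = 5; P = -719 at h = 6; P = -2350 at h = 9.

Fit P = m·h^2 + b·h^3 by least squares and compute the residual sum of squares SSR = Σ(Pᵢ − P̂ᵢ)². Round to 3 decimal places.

SSR = 7.270

With design matrix M, MᵀM = [[8580, 69738]; [69738, 594516]] and MᵀP = [-226375, -1923251]ᵀ.
Eliminating b: 594516·(row 1) − 69738·(row 2) gives 237558636·m = 594516·(-226375) − 69738·(-1923251) = -459881262, so m = -25548959/13197702.
Then b = ((-1923251) − 69738·(-25548959/13197702))/594516 = -39697435/13197702.
Residuals: -3938765/2199617, -7074238/6598851, 5323277/6598851, 1305386/942693, 876791/2199617, -950651/2199617; SSR = 47971540/6598851.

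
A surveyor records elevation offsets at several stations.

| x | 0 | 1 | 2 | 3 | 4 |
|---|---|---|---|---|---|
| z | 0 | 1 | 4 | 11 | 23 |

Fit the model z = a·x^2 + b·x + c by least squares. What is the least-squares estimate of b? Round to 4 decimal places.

MᵀM·[a, b, c]ᵀ = Mᵀz reads: 354·a + 100·b + 30·c = 484;  100·a + 30·b + 10·c = 134;  30·a + 10·b + 5·c = 39.
Solving the 3×3 system (Gaussian elimination) gives a = 13/7, b = -64/35, c = 11/35.

b = -1.8286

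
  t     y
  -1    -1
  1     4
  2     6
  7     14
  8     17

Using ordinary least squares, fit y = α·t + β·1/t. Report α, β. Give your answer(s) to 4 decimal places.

α = 2.0773, β = 0.7605

The normal system MᵀM·[α, β]ᵀ = Mᵀy is [[119, 5]; [5, 7169/3136]]·[α, β]ᵀ = [251, 97/8]ᵀ.
Eliminating β: (7169/3136)·(row 1) − 5·(row 2) gives (110673/448)·α = (7169/3136)·251 − 5·(97/8) = 1609299/3136, so α = 178811/86079.
Then β = ((97/8) − 5·(178811/86079))/(7169/3136) = 9352/12297.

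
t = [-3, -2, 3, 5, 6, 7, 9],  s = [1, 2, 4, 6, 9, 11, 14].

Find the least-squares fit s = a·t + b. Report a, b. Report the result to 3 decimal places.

a = 1.003, b = 3.130

Setting ∂/∂a … = 0 gives: 213·a + 25·b = 292;  25·a + 7·b = 47.
Eliminating b: 7·(row 1) − 25·(row 2) gives 866·a = 7·292 − 25·47 = 869, so a = 869/866.
Then b = (47 − 25·(869/866))/7 = 2711/866.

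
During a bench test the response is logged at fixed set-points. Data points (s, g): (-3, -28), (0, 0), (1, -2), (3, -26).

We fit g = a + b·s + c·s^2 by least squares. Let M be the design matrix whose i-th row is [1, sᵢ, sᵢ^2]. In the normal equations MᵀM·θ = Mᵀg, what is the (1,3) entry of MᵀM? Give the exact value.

Row 1 ↔ basis 1, column 3 ↔ basis s^2, so (MᵀM)_{1,3} = Σᵢ s^2 = (1)·(9) + (1)·(0) + (1)·(1) + (1)·(9) = 19.

19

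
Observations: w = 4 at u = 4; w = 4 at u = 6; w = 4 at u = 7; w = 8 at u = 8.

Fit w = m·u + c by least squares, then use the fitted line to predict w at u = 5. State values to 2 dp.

ŵ = 4.00

From the data, Σu·u = 165, Σu = 25, Σ1 = 4.
Moment sums: Σu·w = 132, Σw = 20.
Eliminating c: 4·(row 1) − 25·(row 2) gives 35·m = 4·132 − 25·20 = 28, so m = 4/5.
Then c = (20 − 25·(4/5))/4 = 0.
At u = 5: ŵ = (4/5)·(5) + (0)·(1) = 4.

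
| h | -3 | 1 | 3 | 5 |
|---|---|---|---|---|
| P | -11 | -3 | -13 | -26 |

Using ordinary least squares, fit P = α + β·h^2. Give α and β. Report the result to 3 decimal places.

Sums needed: Σ1 = 4, Σh^2 = 44, Σh^2·h^2 = 788.
Moment sums: ΣP = -53, Σh^2·P = -869.
Normal equations: [[4, 44]; [44, 788]]·[α, β]ᵀ = [-53, -869]ᵀ.
Δ = 4·788 − 44² = 1216.
α = ((-53)·788 − 44·(-869))/1216 = -441/152; β = (4·(-869) − 44·(-53))/1216 = -143/152.

α = -2.901, β = -0.941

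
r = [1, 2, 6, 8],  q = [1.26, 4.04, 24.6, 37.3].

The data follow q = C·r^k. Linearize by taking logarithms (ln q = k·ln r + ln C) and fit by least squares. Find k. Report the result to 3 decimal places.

Taking logs, ln q = k·ln r + ln C, so regress ln q on ln r.
Σln r = 4.5643, Σ(ln r)² = 8.0149, Σln q = 8.4491, Σln r·ln q = 14.2318.
Equations: 8.0149·k + 4.5643·ln C = 14.2318;  4.5643·k + 4·ln C = 8.4491.
Solving (det = 11.2265): k = 1.63567, ln C = 0.24584.

k = 1.636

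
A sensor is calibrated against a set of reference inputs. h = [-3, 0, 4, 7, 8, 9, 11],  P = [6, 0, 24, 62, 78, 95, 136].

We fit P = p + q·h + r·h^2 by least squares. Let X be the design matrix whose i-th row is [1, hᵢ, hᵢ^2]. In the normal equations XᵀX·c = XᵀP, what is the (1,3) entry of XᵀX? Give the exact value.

Row 1 ↔ basis 1, column 3 ↔ basis h^2, so (XᵀX)_{1,3} = Σᵢ h^2 = (1)·(9) + (1)·(0) + (1)·(16) + (1)·(49) + (1)·(64) + (1)·(81) + (1)·(121) = 340.

340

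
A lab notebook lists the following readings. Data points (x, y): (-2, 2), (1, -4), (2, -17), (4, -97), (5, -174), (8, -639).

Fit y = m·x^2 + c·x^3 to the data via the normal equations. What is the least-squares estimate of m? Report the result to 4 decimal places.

m = -1.9759

Normal-equation sums: Σx^2·x^2 = 5010, Σx^2·x^3 = 36918, Σx^3·x^3 = 281994.
And Σx^2·y = -46862, Σx^3·y = -355282.
So AᵀA·[m, c]ᵀ = Aᵀy: [[5010, 36918]; [36918, 281994]]·[m, c]ᵀ = [-46862, -355282]ᵀ.
det = 5010·281994 − 36918² = 49851216.
m = ((-46862)·281994 − 36918·(-355282))/49851216 = -2052124/1038567; c = (5010·(-355282) − 36918·(-46862))/49851216 = -1039823/1038567.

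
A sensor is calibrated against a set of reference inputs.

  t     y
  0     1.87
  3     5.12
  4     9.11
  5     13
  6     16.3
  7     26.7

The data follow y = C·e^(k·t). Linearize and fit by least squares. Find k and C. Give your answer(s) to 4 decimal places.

With ln yᵢ as the transformed response and tᵢ as the regressor:
Σt = 25.0000, Σ(t)² = 135.0000, Σln y = 13.1092, Σt·ln y = 66.3013.
Equations: 135.0000·k + 25.0000·ln C = 66.3013;  25.0000·k + 6·ln C = 13.1092.
Δ = 135.0000·6 − (25.0000)² = 185.0000; k = (66.3013·6 − 25.0000·13.1092)/185.0000 = 0.37879, ln C = (135.0000·13.1092 − 25.0000·66.3013)/185.0000 = 0.60656, so C = exp(0.60656) = 1.83412.

k = 0.3788, C = 1.8341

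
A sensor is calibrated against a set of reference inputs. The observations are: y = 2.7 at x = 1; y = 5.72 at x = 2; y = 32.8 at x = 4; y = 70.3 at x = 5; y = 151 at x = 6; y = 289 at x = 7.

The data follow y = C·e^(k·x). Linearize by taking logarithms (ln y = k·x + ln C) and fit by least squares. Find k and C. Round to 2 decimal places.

k = 0.79, C = 1.25

Let Y = ln y. Fitting Y = k·x + ln C by least squares:
Sums: Σx = 25.0000, Σ(x)² = 131.0000, Σln y = 21.1641, Σx·ln y = 109.4754.
Normal system: [[131.0000, 25.0000]; [25.0000, 6]]·[k, ln C]ᵀ = [109.4754, 21.1641]ᵀ.
Δ = 131.0000·6 − (25.0000)² = 161.0000; k = (109.4754·6 − 25.0000·21.1641)/161.0000 = 0.79347, ln C = (131.0000·21.1641 − 25.0000·109.4754)/161.0000 = 0.22121, so C = exp(0.22121) = 1.24759.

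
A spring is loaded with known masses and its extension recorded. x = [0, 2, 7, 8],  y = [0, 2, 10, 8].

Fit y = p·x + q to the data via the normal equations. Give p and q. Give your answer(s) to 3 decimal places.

Setting ∂/∂p … = 0 gives: 117·p + 17·q = 138;  17·p + 4·q = 20.
Eliminating q: 4·(row 1) − 17·(row 2) gives 179·p = 4·138 − 17·20 = 212, so p = 212/179.
Then q = (20 − 17·(212/179))/4 = -6/179.

p = 1.184, q = -0.034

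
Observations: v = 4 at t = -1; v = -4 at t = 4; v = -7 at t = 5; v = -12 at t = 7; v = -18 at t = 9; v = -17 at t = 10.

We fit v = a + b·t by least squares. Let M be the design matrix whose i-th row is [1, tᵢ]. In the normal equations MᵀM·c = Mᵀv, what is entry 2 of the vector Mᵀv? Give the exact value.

-471

Entry 2 ↔ basis t, so (Mᵀv)_{2} = Σᵢ (t)·vᵢ = (-1)·(4) + (4)·(-4) + (5)·(-7) + (7)·(-12) + (9)·(-18) + (10)·(-17) = -471.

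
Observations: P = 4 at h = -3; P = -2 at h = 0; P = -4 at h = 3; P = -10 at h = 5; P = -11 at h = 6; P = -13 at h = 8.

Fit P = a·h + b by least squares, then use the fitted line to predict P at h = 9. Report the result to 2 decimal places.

Normal-equation sums: Σh·h = 143, Σh = 19, Σ1 = 6.
Right-hand side: Σh·P = -244, ΣP = -36.
Normal equations: [[143, 19]; [19, 6]]·[a, b]ᵀ = [-244, -36]ᵀ.
Eliminating b: 6·(row 1) − 19·(row 2) gives 497·a = 6·(-244) − 19·(-36) = -780, so a = -780/497.
Then b = ((-36) − 19·(-780/497))/6 = -512/497.
At h = 9: P̂ = (-780/497)·(9) + (-512/497)·(1) = -1076/71.

P̂ = -15.15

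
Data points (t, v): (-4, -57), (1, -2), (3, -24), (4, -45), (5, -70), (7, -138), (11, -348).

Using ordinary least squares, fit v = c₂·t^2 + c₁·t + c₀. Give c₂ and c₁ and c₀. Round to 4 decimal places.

Setting ∂/∂c₂ … = 0 gives: 18261·c₂ + 1827·c₁ + 237·c₀ = -52470;  1827·c₂ + 237·c₁ + 27·c₀ = -5170;  237·c₂ + 27·c₁ + 7·c₀ = -684.
Solving the 3×3 system (Gaussian elimination) gives c₂ = -15392/5121, c₁ = 13621/8535, c₀ = -17981/8535.

c₂ = -3.0057, c₁ = 1.5959, c₀ = -2.1067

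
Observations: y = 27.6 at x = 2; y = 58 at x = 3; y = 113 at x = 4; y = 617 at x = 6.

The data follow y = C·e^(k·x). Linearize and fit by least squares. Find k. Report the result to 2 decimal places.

k = 0.78

Let Y = ln y. Fitting Y = k·x + ln C by least squares:
XᵀX = [[65.0000, 15.0000]; [15.0000, 4]], rhs = [76.2757, 18.5305]ᵀ  (here Σx = 15.0000, Σ(x)² = 65.0000, Σln y = 18.5305, Σx·ln y = 76.2757).
Solving (det = 35.0000): k = 0.77558, ln C = 1.72422.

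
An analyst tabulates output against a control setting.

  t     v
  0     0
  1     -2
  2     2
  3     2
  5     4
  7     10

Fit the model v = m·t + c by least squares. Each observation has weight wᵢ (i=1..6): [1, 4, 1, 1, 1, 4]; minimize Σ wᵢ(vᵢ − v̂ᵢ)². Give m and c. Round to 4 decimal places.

m = 1.7802, c = -2.8974

Forming AᵀWA = [[238, 42]; [42, 12]] and AᵀWv = [302, 40]ᵀ gives AᵀWA·[m, c]ᵀ = AᵀWv.
det = 238·12 − 42² = 1092.
m = (302·12 − 42·40)/1092 = 162/91; c = (238·40 − 42·302)/1092 = -113/39.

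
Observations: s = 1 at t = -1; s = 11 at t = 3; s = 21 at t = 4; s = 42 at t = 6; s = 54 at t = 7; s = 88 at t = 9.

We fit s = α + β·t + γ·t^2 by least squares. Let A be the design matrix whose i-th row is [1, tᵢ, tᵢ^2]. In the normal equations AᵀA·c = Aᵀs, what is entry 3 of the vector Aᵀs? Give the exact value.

11722

Entry 3 ↔ basis t^2, so (Aᵀs)_{3} = Σᵢ (t^2)·sᵢ = (1)·(1) + (9)·(11) + (16)·(21) + (36)·(42) + (49)·(54) + (81)·(88) = 11722.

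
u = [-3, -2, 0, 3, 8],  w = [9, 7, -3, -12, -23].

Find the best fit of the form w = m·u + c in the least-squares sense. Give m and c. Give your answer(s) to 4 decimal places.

m = -2.9772, c = -0.8274

AᵀA·[m, c]ᵀ = Aᵀw reads: 86·m + 6·c = -261;  6·m + 5·c = -22.
Eliminating c: 5·(row 1) − 6·(row 2) gives 394·m = 5·(-261) − 6·(-22) = -1173, so m = -1173/394.
Then c = ((-22) − 6·(-1173/394))/5 = -163/197.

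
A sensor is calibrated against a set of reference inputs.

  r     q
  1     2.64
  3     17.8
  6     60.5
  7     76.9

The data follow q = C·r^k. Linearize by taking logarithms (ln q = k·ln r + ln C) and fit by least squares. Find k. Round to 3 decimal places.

Linearized form: ln q = k·ln r + ln C. From the 4 transformed points,
Sums: Σln r = 4.8363, Σ(ln r)² = 8.2039, Σln q = 12.2951, Σln r·ln q = 18.9642.
Normal system: [[8.2039, 4.8363]; [4.8363, 4]]·[k, ln C]ᵀ = [18.9642, 12.2951]ᵀ.
Δ = 8.2039·4 − (4.8363)² = 9.4260; k = (18.9642·4 − 4.8363·12.2951)/9.4260 = 1.73923, ln C = (8.2039·12.2951 − 4.8363·18.9642)/9.4260 = 0.97093.

k = 1.739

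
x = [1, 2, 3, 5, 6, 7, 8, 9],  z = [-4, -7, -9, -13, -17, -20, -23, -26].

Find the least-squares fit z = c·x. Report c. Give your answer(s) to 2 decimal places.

Sums needed: Σx·x = 269.
Right-hand side: Σx·z = -770.
So MᵀM·[c]ᵀ = Mᵀz: [[269]]·[c]ᵀ = [-770]ᵀ.
c = (-770)/269 = -2.86245.

c = -2.86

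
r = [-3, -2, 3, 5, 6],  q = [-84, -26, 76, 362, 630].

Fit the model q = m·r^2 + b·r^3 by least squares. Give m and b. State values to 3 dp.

Normal-equation sums: Σr^2·r^2 = 2099, Σr^2·r^3 = 10869, Σr^3·r^3 = 63803.
And Σr^2·q = 31554, Σr^3·q = 185858.
So MᵀM·[m, b]ᵀ = Mᵀq: [[2099, 10869]; [10869, 63803]]·[m, b]ᵀ = [31554, 185858]ᵀ.
Eliminating b: 63803·(row 1) − 10869·(row 2) gives 15787336·m = 63803·31554 − 10869·185858 = -6850740, so m = -1712685/3946834.
Then b = (185858 − 10869·(-1712685/3946834))/63803 = 11788879/3946834.

m = -0.434, b = 2.987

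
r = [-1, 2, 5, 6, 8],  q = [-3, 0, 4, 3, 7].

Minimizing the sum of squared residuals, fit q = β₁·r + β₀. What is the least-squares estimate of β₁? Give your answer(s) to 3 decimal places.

β₁ = 1.060

The normal equations are: 130·β₁ + 20·β₀ = 97;  20·β₁ + 5·β₀ = 11.
det = 130·5 − 20² = 250.
β₁ = (97·5 − 20·11)/250 = 53/50; β₀ = (130·11 − 20·97)/250 = -51/25.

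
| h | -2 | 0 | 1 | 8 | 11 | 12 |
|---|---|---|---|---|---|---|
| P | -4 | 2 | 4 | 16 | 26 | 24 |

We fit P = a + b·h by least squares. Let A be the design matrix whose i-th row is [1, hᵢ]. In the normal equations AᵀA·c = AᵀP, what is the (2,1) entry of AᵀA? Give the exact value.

30

Row 2 ↔ basis h, column 1 ↔ basis 1, so (AᵀA)_{2,1} = Σᵢ h = (-2)·(1) + (0)·(1) + (1)·(1) + (8)·(1) + (11)·(1) + (12)·(1) = 30.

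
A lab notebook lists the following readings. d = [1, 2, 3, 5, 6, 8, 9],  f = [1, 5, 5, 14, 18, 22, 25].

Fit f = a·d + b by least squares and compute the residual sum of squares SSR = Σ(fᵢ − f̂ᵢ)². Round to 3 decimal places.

With design matrix X, XᵀX = [[220, 34]; [34, 7]] and Xᵀf = [605, 90]ᵀ.
det = 220·7 − 34² = 384.
a = (605·7 − 34·90)/384 = 1175/384; b = (220·90 − 34·605)/384 = -385/192.
Residuals: -7/128, 85/96, -835/384, 271/384, 79/48, -91/192, -205/384; SSR = 3545/384.

SSR = 9.232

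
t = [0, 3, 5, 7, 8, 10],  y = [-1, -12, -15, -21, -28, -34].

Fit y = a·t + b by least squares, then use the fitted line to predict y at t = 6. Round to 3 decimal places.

ŷ = -20.115

Normal-equation sums: Σt·t = 247, Σt = 33, Σ1 = 6.
Right-hand side: Σt·y = -822, Σy = -111.
So AᵀA·[a, b]ᵀ = Aᵀy: [[247, 33]; [33, 6]]·[a, b]ᵀ = [-822, -111]ᵀ.
Eliminating b: 6·(row 1) − 33·(row 2) gives 393·a = 6·(-822) − 33·(-111) = -1269, so a = -423/131.
Then b = ((-111) − 33·(-423/131))/6 = -97/131.
At t = 6: ŷ = (-423/131)·(6) + (-97/131)·(1) = -2635/131.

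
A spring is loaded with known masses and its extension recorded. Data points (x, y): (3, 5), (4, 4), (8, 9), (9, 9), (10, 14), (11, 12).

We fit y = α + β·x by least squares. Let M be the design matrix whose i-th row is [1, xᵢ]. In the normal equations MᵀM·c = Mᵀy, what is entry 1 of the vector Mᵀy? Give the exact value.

Entry 1 ↔ basis 1, so (Mᵀy)_{1} = Σᵢ yᵢ = (1)·(5) + (1)·(4) + (1)·(9) + (1)·(9) + (1)·(14) + (1)·(12) = 53.

53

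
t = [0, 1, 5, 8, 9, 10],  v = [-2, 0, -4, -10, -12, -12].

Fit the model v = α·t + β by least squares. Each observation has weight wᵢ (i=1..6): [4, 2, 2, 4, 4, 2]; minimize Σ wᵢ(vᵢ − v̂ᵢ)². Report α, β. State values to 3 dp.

Setting ∂/∂α … = 0 gives: 832·α + 100·β = -1032;  100·α + 18·β = -128.
det = 832·18 − 100² = 4976.
α = ((-1032)·18 − 100·(-128))/4976 = -361/311; β = (832·(-128) − 100·(-1032))/4976 = -206/311.

α = -1.161, β = -0.662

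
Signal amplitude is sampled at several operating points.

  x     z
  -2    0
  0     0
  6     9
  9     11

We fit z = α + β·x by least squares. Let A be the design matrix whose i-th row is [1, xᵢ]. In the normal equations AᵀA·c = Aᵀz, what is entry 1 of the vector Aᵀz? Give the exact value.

20

Entry 1 ↔ basis 1, so (Aᵀz)_{1} = Σᵢ zᵢ = (1)·(0) + (1)·(0) + (1)·(9) + (1)·(11) = 20.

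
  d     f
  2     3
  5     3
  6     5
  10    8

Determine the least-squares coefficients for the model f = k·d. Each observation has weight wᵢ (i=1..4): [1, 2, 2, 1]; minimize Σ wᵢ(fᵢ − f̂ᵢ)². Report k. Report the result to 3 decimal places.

k = 0.779

Setting ∂/∂k … = 0 gives: 226·k = 176.
(Σwᵢ·d·d = 226, Σwᵢ·d·f = 176.)
k = 176/226 = 0.778761.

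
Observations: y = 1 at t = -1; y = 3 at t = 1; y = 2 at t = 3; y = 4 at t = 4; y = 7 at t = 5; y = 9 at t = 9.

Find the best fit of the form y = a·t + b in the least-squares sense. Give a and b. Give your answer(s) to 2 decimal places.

Setting ∂/∂a … = 0 gives: 133·a + 21·b = 140;  21·a + 6·b = 26.
(Σt·t = 133, Σt = 21, Σ1 = 6, Σt·y = 140, Σy = 26.)
Determinant 133·6 − 21² = 357.
a = (140·6 − 21·26)/357 = 14/17; b = (133·26 − 21·140)/357 = 74/51.

a = 0.82, b = 1.45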